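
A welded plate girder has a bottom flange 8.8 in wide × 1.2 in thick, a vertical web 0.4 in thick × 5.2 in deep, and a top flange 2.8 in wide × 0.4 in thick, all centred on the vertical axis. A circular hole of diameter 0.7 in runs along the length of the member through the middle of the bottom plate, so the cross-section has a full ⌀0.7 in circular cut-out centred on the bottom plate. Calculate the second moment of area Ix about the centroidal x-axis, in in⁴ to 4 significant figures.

Ix ≈ 54.20 in⁴

Split into non-overlapping primitives; take the origin at the lower-left of the bounding box.
Bottom plate: 8.8 × 1.2, A = 10.56 in², y = 0.6 in, Ī = 1.2672 in⁴.
Web plate: 0.4 × 5.2, A = 2.08 in², y = 3.8 in, Ī = 4.68693 in⁴.
Top plate: 2.8 × 0.4, A = 1.12 in², y = 6.6 in, Ī = 0.0149333 in⁴.
Hole (subtracted): ⌀0.7, A = 0.384845 in², y = 0.6 in, Ī = 0.0117859 in⁴.
Centroid: ȳ = ΣA·y / ΣA = 1.60006 in.
Transfer each piece to the centroidal x-axis using Ī + A·d² with d = y − 1.60006:
  bottom plate: d = -1.00006 in → contributes +11.8285 in⁴
  web plate: d = 2.19994 in → contributes +14.7536 in⁴
  top plate: d = 4.99994 in → contributes +28.0142 in⁴
  hole: d = -1.00006 in → contributes −0.39668 in⁴
Total I = 54.1996 in⁴.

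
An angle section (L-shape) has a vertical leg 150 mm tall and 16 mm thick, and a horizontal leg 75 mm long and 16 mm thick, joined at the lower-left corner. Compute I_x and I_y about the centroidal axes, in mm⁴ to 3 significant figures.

I_x ≈ 7.56 × 10⁶ mm⁴, I_y ≈ 1.28 × 10⁶ mm⁴

Treat the section as a set of non-overlapping primitives; coordinates are from the bounding-box lower-left.
Vertical leg: 16 × 150, A = 2 400 mm², y = 75 mm, Ī = 4 500 000 mm⁴.
Horizontal leg (remainder): 59 × 16, A = 944 mm², y = 8 mm, Ī = 20 139 mm⁴.
Centroid: ȳ = ΣA·y / ΣA = 56.086 mm.
Transfer each piece to the centroidal x-axis using Ī + A·d² with d = y − 56.086:
  vertical leg: d = 18.914 mm → contributes +5 358 563 mm⁴
  horizontal leg (remainder): d = -48.086 mm → contributes +2 202 927 mm⁴
Total I = 7 561 490 mm⁴.
For the y-axis: x̄ = 18.586 mm.
Repeating about the centroidal y-axis gives I_y = 1 277 790 mm⁴.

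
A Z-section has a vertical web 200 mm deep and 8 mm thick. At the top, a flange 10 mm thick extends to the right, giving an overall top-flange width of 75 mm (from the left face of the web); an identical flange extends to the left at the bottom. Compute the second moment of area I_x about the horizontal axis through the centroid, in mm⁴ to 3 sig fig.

Split into non-overlapping primitives; take the origin at the lower-left of the bounding box.
Web: 8 × 200, A = 1 600 mm², y = 100 mm, Ī = 5 333 333 mm⁴.
Top flange (beyond web): 67 × 10, A = 670 mm², y = 195 mm, Ī = 5583.3 mm⁴.
Bottom flange (beyond web): 67 × 10, A = 670 mm², y = 5 mm, Ī = 5583.3 mm⁴.
Centroid: ȳ = ΣA·y / ΣA = 100 mm.
Transfer each piece to the horizontal axis through the centroid using Ī + A·d² with d = y − 100:
  web: d = 0 mm → contributes +5 333 333 mm⁴
  top flange (beyond web): d = 95 mm → contributes +6 052 333 mm⁴
  bottom flange (beyond web): d = -95 mm → contributes +6 052 333 mm⁴
Total I = 17 438 000 mm⁴.

I_x ≈ 1.74 × 10⁷ mm⁴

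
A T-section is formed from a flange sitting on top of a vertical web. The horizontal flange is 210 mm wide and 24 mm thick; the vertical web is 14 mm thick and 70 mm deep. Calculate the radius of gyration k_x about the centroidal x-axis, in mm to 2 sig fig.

k_x ≈ 20 mm

Treat the section as a set of non-overlapping primitives; coordinates are from the bounding-box lower-left.
Flange: 210 × 24, A = 5 040 mm², y = 82 mm, Ī = 241 920 mm⁴.
Web: 14 × 70, A = 980 mm², y = 35 mm, Ī = 400 167 mm⁴.
Centroid: ȳ = ΣA·y / ΣA = 74.35 mm.
Transfer each piece to the centroidal x-axis using Ī + A·d² with d = y − 74.35:
  flange: d = 7.651 mm → contributes +536 963 mm⁴
  web: d = -39.35 mm → contributes +1 917 531 mm⁴
Total I = 2 454 494 mm⁴.
Radius of gyration: k = √(I/A) = √(2 454 494 / 6 020) = 20.19 mm.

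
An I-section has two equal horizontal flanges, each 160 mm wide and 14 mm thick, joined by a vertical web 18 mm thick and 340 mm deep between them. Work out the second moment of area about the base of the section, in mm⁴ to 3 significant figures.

I_base ≈ 5.58 × 10⁸ mm⁴

Split into non-overlapping primitives; take the origin at the lower-left of the bounding box.
Bottom flange: 160 × 14, A = 2 240 mm², y = 7 mm, Ī = 36 587 mm⁴.
Web: 18 × 340, A = 6 120 mm², y = 184 mm, Ī = 58 956 000 mm⁴.
Top flange: 160 × 14, A = 2 240 mm², y = 361 mm, Ī = 36 587 mm⁴.
Transfer each piece to a horizontal axis along the bottom face using Ī + A·d² with d = y − 0:
  bottom flange: d = 7 mm → contributes +146 347 mm⁴
  web: d = 184 mm → contributes +266 154 720 mm⁴
  top flange: d = 361 mm → contributes +291 955 627 mm⁴
Total I = 558 256 693 mm⁴.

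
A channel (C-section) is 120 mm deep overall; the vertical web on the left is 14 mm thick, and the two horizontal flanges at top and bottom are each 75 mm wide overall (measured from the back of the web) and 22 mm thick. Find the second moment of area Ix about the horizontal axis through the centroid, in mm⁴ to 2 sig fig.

Decompose the section into non-overlapping parts with the origin at the bottom-left of its bounding rectangle.
Web: 14 × 120, A = 1 680 mm², y = 60 mm, Ī = 2 016 000 mm⁴.
Top flange (beyond web): 61 × 22, A = 1 342 mm², y = 109 mm, Ī = 54 127 mm⁴.
Bottom flange (beyond web): 61 × 22, A = 1 342 mm², y = 11 mm, Ī = 54 127 mm⁴.
By symmetry the centroid is at mid-height, ȳ = 60 mm.
Transfer each piece to the horizontal axis through the centroid using Ī + A·d² with d = y − 60:
  web: d = 0 mm → contributes +2 016 000 mm⁴
  top flange (beyond web): d = 49 mm → contributes +3 276 269 mm⁴
  bottom flange (beyond web): d = -49 mm → contributes +3 276 269 mm⁴
Total I = 8 568 539 mm⁴.

Ix ≈ 8.6 × 10⁶ mm⁴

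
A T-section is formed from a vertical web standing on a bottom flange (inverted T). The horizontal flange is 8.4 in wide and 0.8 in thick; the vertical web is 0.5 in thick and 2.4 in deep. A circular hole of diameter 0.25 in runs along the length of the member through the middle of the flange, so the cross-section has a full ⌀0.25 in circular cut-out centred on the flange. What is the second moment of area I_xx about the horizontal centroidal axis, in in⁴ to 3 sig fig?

I_xx ≈ 3.54 in⁴

Decompose the section into non-overlapping parts with the origin at the bottom-left of its bounding rectangle.
Flange: 8.4 × 0.8, A = 6.72 in², y = 0.4 in, Ī = 0.3584 in⁴.
Web: 0.5 × 2.4, A = 1.2 in², y = 2 in, Ī = 0.576 in⁴.
Hole (subtracted): ⌀0.25, A = 0.049087 in², y = 0.4 in, Ī = 0.00019175 in⁴.
Centroid: ȳ = ΣA·y / ΣA = 0.64394 in.
Transfer each piece to the horizontal centroidal axis using Ī + A·d² with d = y − 0.64394:
  flange: d = -0.24394 in → contributes +0.75827 in⁴
  web: d = 1.3561 in → contributes +2.7827 in⁴
  hole: d = -0.24394 in → contributes −0.0031127 in⁴
Total I = 3.5379 in⁴.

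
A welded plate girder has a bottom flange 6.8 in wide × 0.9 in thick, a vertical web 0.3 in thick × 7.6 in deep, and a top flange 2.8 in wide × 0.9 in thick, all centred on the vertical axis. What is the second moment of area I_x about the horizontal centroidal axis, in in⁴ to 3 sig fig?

Break the section into simple shapes (no overlaps), measuring from the bottom-left corner of the bounding box.
Bottom plate: 6.8 × 0.9, A = 6.12 in², y = 0.45 in, Ī = 0.4131 in⁴.
Web plate: 0.3 × 7.6, A = 2.28 in², y = 4.7 in, Ī = 10.974 in⁴.
Top plate: 2.8 × 0.9, A = 2.52 in², y = 8.95 in, Ī = 0.1701 in⁴.
Centroid: ȳ = ΣA·y / ΣA = 3.2989 in.
Transfer each piece to the horizontal centroidal axis using Ī + A·d² with d = y − 3.2989:
  bottom plate: d = -2.8489 in → contributes +50.084 in⁴
  web plate: d = 1.4011 in → contributes +15.45 in⁴
  top plate: d = 5.6511 in → contributes +80.646 in⁴
Total I = 146.18 in⁴.

I_x ≈ 146 in⁴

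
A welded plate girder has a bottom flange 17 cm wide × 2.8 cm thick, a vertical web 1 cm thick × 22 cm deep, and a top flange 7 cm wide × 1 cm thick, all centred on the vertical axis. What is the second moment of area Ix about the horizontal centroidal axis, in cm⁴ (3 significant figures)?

Ix ≈ 5770 cm⁴

Decompose the section into non-overlapping parts with the origin at the bottom-left of its bounding rectangle.
Bottom plate: 17 × 2.8, A = 47.6 cm², y = 1.4 cm, Ī = 31.099 cm⁴.
Web plate: 1 × 22, A = 22 cm², y = 13.8 cm, Ī = 887.33 cm⁴.
Top plate: 7 × 1, A = 7 cm², y = 25.3 cm, Ī = 0.58333 cm⁴.
Centroid: ȳ = ΣA·y / ΣA = 7.1454 cm.
Transfer each piece to the horizontal centroidal axis using Ī + A·d² with d = y − 7.1454:
  bottom plate: d = -5.7454 cm → contributes +1602.4 cm⁴
  web plate: d = 6.6546 cm → contributes +1861.6 cm⁴
  top plate: d = 18.155 cm → contributes +2307.7 cm⁴
Total I = 5771.6 cm⁴.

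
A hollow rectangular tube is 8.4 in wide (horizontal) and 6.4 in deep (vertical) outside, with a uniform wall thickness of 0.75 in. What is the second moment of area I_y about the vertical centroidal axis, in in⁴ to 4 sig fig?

Split into non-overlapping primitives; take the origin at the lower-left of the bounding box.
Outer rectangle: 8.4 × 6.4, A = 53.76 in², x = 4.2 in, Ī = 316.109 in⁴.
Inner void (subtracted): 6.9 × 4.9, A = 33.81 in², x = 4.2 in, Ī = 134.141 in⁴.
By symmetry the centroid is at mid-width, x̄ = 4.2 in.
All pieces are centred on the vertical centroidal axis, so I = ΣĪ (holes subtracted) = 181.968 in⁴.

I_y ≈ 182.0 in⁴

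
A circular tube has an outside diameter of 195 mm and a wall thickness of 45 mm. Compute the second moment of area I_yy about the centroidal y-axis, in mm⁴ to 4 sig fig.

I_yy ≈ 6.501 × 10⁷ mm⁴

Split into non-overlapping primitives; take the origin at the lower-left of the bounding box.
Outer circle: ⌀195, A = 29864.8 mm², x = 97.5 mm, Ī = 70 975 481 mm⁴.
Bore (subtracted): ⌀105, A = 8659.01 mm², x = 97.5 mm, Ī = 5 966 602 mm⁴.
By symmetry the centroid is at mid-width, x̄ = 97.5 mm.
All pieces are centred on the centroidal y-axis, so I = ΣĪ (holes subtracted) = 65 008 879 mm⁴.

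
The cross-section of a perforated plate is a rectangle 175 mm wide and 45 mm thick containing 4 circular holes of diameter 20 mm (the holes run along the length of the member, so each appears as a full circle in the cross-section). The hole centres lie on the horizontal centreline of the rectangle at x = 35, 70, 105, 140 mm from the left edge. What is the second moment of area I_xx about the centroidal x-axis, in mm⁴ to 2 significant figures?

I_xx ≈ 1.3 × 10⁶ mm⁴

Break the section into simple shapes (no overlaps), measuring from the bottom-left corner of the bounding box.
Plate: 175 × 45, A = 7 875 mm², y = 22.5 mm, Ī = 1 328 906 mm⁴.
Hole 1 (subtracted): ⌀20, A = 314.2 mm², y = 22.5 mm, Ī = 7 854 mm⁴.
Hole 2 (subtracted): ⌀20, A = 314.2 mm², y = 22.5 mm, Ī = 7 854 mm⁴.
Hole 3 (subtracted): ⌀20, A = 314.2 mm², y = 22.5 mm, Ī = 7 854 mm⁴.
Hole 4 (subtracted): ⌀20, A = 314.2 mm², y = 22.5 mm, Ī = 7 854 mm⁴.
By symmetry the centroid is at mid-height, ȳ = 22.5 mm.
All pieces are centred on the centroidal x-axis, so I = ΣĪ (holes subtracted) = 1 297 490 mm⁴.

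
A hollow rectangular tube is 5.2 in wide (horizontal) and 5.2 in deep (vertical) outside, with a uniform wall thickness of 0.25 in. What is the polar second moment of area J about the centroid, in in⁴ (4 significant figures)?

Decompose the section into non-overlapping parts with the origin at the bottom-left of its bounding rectangle.
Outer rectangle: 5.2 × 5.2, A = 27.04 in², y = 2.6 in, Ī = 60.9301 in⁴.
Inner void (subtracted): 4.7 × 4.7, A = 22.09 in², y = 2.6 in, Ī = 40.664 in⁴.
By symmetry the centroid is at mid-height, ȳ = 2.6 in.
All pieces are centred on the centroidal x-axis, so I = ΣĪ (holes subtracted) = 20.2661 in⁴.
Repeating about the centroidal y-axis gives I_y = 20.2661 in⁴.
Polar second moment: J = I_x + I_y = 40.5323 in⁴.

J ≈ 40.53 in⁴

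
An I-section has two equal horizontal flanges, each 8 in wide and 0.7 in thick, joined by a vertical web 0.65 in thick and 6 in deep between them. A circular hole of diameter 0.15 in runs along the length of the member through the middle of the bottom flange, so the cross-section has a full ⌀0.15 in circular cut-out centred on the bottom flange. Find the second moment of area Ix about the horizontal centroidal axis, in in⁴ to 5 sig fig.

Ix ≈ 137.65 in⁴

Treat the section as a set of non-overlapping primitives; coordinates are from the bounding-box lower-left.
Bottom flange: 8 × 0.7, A = 5.6 in², y = 0.35 in, Ī = 0.2286667 in⁴.
Web: 0.65 × 6, A = 3.9 in², y = 3.7 in, Ī = 11.7 in⁴.
Top flange: 8 × 0.7, A = 5.6 in², y = 7.05 in, Ī = 0.2286667 in⁴.
Hole (subtracted): ⌀0.15, A = 0.01767146 in², y = 0.35 in, Ī = 0.00002485049 in⁴.
Centroid: ȳ = ΣA·y / ΣA = 3.703925 in.
Transfer each piece to the horizontal centroidal axis using Ī + A·d² with d = y − 3.703925:
  bottom flange: d = -3.353925 in → contributes +63.22202 in⁴
  web: d = -0.003925083 in → contributes +11.70006 in⁴
  top flange: d = 3.346075 in → contributes +62.92748 in⁴
  hole: d = -3.353925 in → contributes −0.1988078 in⁴
Total I = 137.6508 in⁴.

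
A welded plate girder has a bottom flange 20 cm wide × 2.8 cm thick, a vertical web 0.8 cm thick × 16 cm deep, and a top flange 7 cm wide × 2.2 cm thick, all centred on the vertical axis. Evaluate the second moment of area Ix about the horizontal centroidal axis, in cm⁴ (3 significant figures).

Ix ≈ 4770 cm⁴

Split into non-overlapping primitives; take the origin at the lower-left of the bounding box.
Bottom plate: 20 × 2.8, A = 56 cm², y = 1.4 cm, Ī = 36.587 cm⁴.
Web plate: 0.8 × 16, A = 12.8 cm², y = 10.8 cm, Ī = 273.07 cm⁴.
Top plate: 7 × 2.2, A = 15.4 cm², y = 19.9 cm, Ī = 6.2113 cm⁴.
Centroid: ȳ = ΣA·y / ΣA = 6.2126 cm.
Transfer each piece to the horizontal centroidal axis using Ī + A·d² with d = y − 6.2126:
  bottom plate: d = -4.8126 cm → contributes +1333.6 cm⁴
  web plate: d = 4.5874 cm → contributes +542.43 cm⁴
  top plate: d = 13.687 cm → contributes +2891.3 cm⁴
Total I = 4767.4 cm⁴.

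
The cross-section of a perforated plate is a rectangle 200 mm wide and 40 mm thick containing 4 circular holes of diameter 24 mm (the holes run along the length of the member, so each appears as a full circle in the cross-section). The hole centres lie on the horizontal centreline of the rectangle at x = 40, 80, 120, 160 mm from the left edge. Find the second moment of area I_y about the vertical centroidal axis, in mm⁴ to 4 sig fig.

I_y ≈ 2.298 × 10⁷ mm⁴

Split into non-overlapping primitives; take the origin at the lower-left of the bounding box.
Plate: 200 × 40, A = 8 000 mm², x = 100 mm, Ī = 26 666 667 mm⁴.
Hole 1 (subtracted): ⌀24, A = 452.389 mm², x = 40 mm, Ī = 16 286 mm⁴.
Hole 2 (subtracted): ⌀24, A = 452.389 mm², x = 80 mm, Ī = 16 286 mm⁴.
Hole 3 (subtracted): ⌀24, A = 452.389 mm², x = 120 mm, Ī = 16 286 mm⁴.
Hole 4 (subtracted): ⌀24, A = 452.389 mm², x = 160 mm, Ī = 16 286 mm⁴.
By symmetry the centroid is at mid-width, x̄ = 100 mm.
Transfer each piece to the vertical centroidal axis using Ī + A·d² with d = x − 100:
  plate: d = 0 mm → contributes +26 666 667 mm⁴
  hole 1: d = -60 mm → contributes −1 644 888 mm⁴
  hole 2: d = -20 mm → contributes −197 242 mm⁴
  hole 3: d = 20 mm → contributes −197 242 mm⁴
  hole 4: d = 60 mm → contributes −1 644 888 mm⁴
Total I = 22 982 408 mm⁴.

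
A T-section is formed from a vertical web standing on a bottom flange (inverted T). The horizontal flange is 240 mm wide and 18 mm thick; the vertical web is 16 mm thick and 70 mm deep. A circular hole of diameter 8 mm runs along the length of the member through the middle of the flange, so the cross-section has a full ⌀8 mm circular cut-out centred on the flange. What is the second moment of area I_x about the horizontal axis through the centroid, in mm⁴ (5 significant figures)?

I_x ≈ 2.2915 × 10⁶ mm⁴

Treat the section as a set of non-overlapping primitives; coordinates are from the bounding-box lower-left.
Flange: 240 × 18, A = 4 320 mm², y = 9 mm, Ī = 116 640 mm⁴.
Web: 16 × 70, A = 1 120 mm², y = 53 mm, Ī = 457333.3 mm⁴.
Hole (subtracted): ⌀8, A = 50.26548 mm², y = 9 mm, Ī = 201.0619 mm⁴.
Centroid: ȳ = ΣA·y / ΣA = 18.14331 mm.
Transfer each piece to the horizontal axis through the centroid using Ī + A·d² with d = y − 18.14331:
  flange: d = -9.143307 mm → contributes +477792.3 mm⁴
  web: d = 34.85669 mm → contributes +1 818 121 mm⁴
  hole: d = -9.143307 mm → contributes −4403.26 mm⁴
Total I = 2 291 510 mm⁴.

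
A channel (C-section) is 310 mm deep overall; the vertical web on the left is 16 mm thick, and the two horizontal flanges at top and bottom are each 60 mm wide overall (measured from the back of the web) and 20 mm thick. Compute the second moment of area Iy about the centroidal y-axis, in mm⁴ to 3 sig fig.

Break the section into simple shapes (no overlaps), measuring from the bottom-left corner of the bounding box.
Web: 16 × 310, A = 4 960 mm², x = 8 mm, Ī = 105 813 mm⁴.
Top flange (beyond web): 44 × 20, A = 880 mm², x = 38 mm, Ī = 141 973 mm⁴.
Bottom flange (beyond web): 44 × 20, A = 880 mm², x = 38 mm, Ī = 141 973 mm⁴.
Centroid: x̄ = ΣA·x / ΣA = 15.857 mm.
Transfer each piece to the centroidal y-axis using Ī + A·d² with d = x − 15.857:
  web: d = -7.8571 mm → contributes +412 017 mm⁴
  top flange (beyond web): d = 22.143 mm → contributes +573 443 mm⁴
  bottom flange (beyond web): d = 22.143 mm → contributes +573 443 mm⁴
Total I = 1 558 903 mm⁴.

Iy ≈ 1.56 × 10⁶ mm⁴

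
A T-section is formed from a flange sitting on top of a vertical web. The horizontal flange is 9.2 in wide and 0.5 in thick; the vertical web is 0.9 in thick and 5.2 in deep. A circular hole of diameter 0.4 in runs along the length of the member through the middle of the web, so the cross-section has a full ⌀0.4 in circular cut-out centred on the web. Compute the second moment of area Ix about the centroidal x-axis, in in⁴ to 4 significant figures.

Ix ≈ 29.23 in⁴

Treat the section as a set of non-overlapping primitives; coordinates are from the bounding-box lower-left.
Flange: 9.2 × 0.5, A = 4.6 in², y = 5.45 in, Ī = 0.0958333 in⁴.
Web: 0.9 × 5.2, A = 4.68 in², y = 2.6 in, Ī = 10.5456 in⁴.
Hole (subtracted): ⌀0.4, A = 0.125664 in², y = 2.6 in, Ī = 0.00125664 in⁴.
Centroid: ȳ = ΣA·y / ΣA = 4.03211 in.
Transfer each piece to the centroidal x-axis using Ī + A·d² with d = y − 4.03211:
  flange: d = 1.41789 in → contributes +9.34375 in⁴
  web: d = -1.43211 in → contributes +20.144 in⁴
  hole: d = -1.43211 in → contributes −0.258985 in⁴
Total I = 29.2287 in⁴.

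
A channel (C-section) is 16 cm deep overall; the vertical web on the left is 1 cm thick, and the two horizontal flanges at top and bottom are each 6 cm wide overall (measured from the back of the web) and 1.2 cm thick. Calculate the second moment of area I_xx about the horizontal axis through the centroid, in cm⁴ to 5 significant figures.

Decompose the section into non-overlapping parts with the origin at the bottom-left of its bounding rectangle.
Web: 1 × 16, A = 16 cm², y = 8 cm, Ī = 341.3333 cm⁴.
Top flange (beyond web): 5 × 1.2, A = 6 cm², y = 15.4 cm, Ī = 0.72 cm⁴.
Bottom flange (beyond web): 5 × 1.2, A = 6 cm², y = 0.6 cm, Ī = 0.72 cm⁴.
By symmetry the centroid is at mid-height, ȳ = 8 cm.
Transfer each piece to the horizontal axis through the centroid using Ī + A·d² with d = y − 8:
  web: d = 0 cm → contributes +341.3333 cm⁴
  top flange (beyond web): d = 7.4 cm → contributes +329.28 cm⁴
  bottom flange (beyond web): d = -7.4 cm → contributes +329.28 cm⁴
Total I = 999.8933 cm⁴.

I_xx ≈ 999.89 cm⁴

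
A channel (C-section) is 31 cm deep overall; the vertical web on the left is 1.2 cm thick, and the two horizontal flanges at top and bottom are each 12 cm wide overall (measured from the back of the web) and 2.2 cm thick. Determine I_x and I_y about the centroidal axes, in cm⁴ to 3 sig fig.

Treat the section as a set of non-overlapping primitives; coordinates are from the bounding-box lower-left.
Web: 1.2 × 31, A = 37.2 cm², y = 15.5 cm, Ī = 2979.1 cm⁴.
Top flange (beyond web): 10.8 × 2.2, A = 23.76 cm², y = 29.9 cm, Ī = 9.5832 cm⁴.
Bottom flange (beyond web): 10.8 × 2.2, A = 23.76 cm², y = 1.1 cm, Ī = 9.5832 cm⁴.
By symmetry the centroid is at mid-height, ȳ = 15.5 cm.
Transfer each piece to the centroidal x-axis using Ī + A·d² with d = y − 15.5:
  web: d = 0 cm → contributes +2979.1 cm⁴
  top flange (beyond web): d = 14.4 cm → contributes +4936.5 cm⁴
  bottom flange (beyond web): d = -14.4 cm → contributes +4936.5 cm⁴
Total I = 12 852 cm⁴.
For the y-axis: x̄ = 3.9654 cm.
Repeating about the centroidal y-axis gives I_y = 1217.5 cm⁴.

I_x ≈ 1.29 × 10⁴ cm⁴, I_y ≈ 1220 cm⁴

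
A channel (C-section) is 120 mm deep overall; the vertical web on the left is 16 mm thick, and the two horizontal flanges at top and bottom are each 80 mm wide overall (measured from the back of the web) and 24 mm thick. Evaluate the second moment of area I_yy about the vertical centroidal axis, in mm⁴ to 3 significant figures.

I_yy ≈ 2.98 × 10⁶ mm⁴

Decompose the section into non-overlapping parts with the origin at the bottom-left of its bounding rectangle.
Web: 16 × 120, A = 1 920 mm², x = 8 mm, Ī = 40 960 mm⁴.
Top flange (beyond web): 64 × 24, A = 1 536 mm², x = 48 mm, Ī = 524 288 mm⁴.
Bottom flange (beyond web): 64 × 24, A = 1 536 mm², x = 48 mm, Ī = 524 288 mm⁴.
Centroid: x̄ = ΣA·x / ΣA = 32.615 mm.
Transfer each piece to the vertical centroidal axis using Ī + A·d² with d = x − 32.615:
  web: d = -24.615 mm → contributes +1 204 321 mm⁴
  top flange (beyond web): d = 15.385 mm → contributes +887 838 mm⁴
  bottom flange (beyond web): d = 15.385 mm → contributes +887 838 mm⁴
Total I = 2 979 998 mm⁴.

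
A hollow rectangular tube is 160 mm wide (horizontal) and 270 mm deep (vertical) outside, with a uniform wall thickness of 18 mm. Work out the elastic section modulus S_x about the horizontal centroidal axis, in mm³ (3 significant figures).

Decompose the section into non-overlapping parts with the origin at the bottom-left of its bounding rectangle.
Outer rectangle: 160 × 270, A = 43 200 mm², y = 135 mm, Ī = 262 440 000 mm⁴.
Inner void (subtracted): 124 × 234, A = 29 016 mm², y = 135 mm, Ī = 132 400 008 mm⁴.
By symmetry the centroid is at mid-height, ȳ = 135 mm.
All pieces are centred on the horizontal centroidal axis, so I = ΣĪ (holes subtracted) = 130 039 992 mm⁴.
Extreme fibre distance c = 135 mm; S = I/c = 963 259 mm³.

S_x ≈ 9.63 × 10⁵ mm³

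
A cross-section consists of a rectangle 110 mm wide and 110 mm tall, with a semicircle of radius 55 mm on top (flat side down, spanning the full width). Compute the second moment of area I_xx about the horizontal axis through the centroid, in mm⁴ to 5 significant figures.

Split into non-overlapping primitives; take the origin at the lower-left of the bounding box.
Rectangular body: 110 × 110, A = 12 100 mm², y = 55 mm, Ī = 12 200 833 mm⁴.
Semicircular cap: semicircle r = 55, A = 4751.659 mm², y = 133.3427 mm, Ī = 1 004 345 mm⁴.
Centroid: ȳ = ΣA·y / ΣA = 77.09028 mm.
Transfer each piece to the horizontal axis through the centroid using Ī + A·d² with d = y − 77.09028:
  rectangular body: d = -22.09028 mm → contributes +18 105 398 mm⁴
  semicircular cap: d = 56.25244 mm → contributes +16 040 196 mm⁴
Total I = 34 145 595 mm⁴.

I_xx ≈ 3.4146 × 10⁷ mm⁴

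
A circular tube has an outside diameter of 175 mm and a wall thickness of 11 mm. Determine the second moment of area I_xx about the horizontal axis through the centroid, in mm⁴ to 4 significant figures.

I_xx ≈ 1.914 × 10⁷ mm⁴

Decompose the section into non-overlapping parts with the origin at the bottom-left of its bounding rectangle.
Outer circle: ⌀175, A = 24052.8 mm², y = 87.5 mm, Ī = 46 038 598 mm⁴.
Bore (subtracted): ⌀153, A = 18385.4 mm², y = 87.5 mm, Ī = 26 898 968 mm⁴.
By symmetry the centroid is at mid-height, ȳ = 87.5 mm.
All pieces are centred on the horizontal axis through the centroid, so I = ΣĪ (holes subtracted) = 19 139 630 mm⁴.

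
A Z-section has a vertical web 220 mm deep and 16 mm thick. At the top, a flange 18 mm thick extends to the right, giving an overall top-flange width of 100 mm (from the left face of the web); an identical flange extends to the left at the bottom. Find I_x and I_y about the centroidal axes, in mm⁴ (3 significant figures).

Decompose the section into non-overlapping parts with the origin at the bottom-left of its bounding rectangle.
Web: 16 × 220, A = 3 520 mm², y = 110 mm, Ī = 14 197 333 mm⁴.
Top flange (beyond web): 84 × 18, A = 1 512 mm², y = 211 mm, Ī = 40 824 mm⁴.
Bottom flange (beyond web): 84 × 18, A = 1 512 mm², y = 9 mm, Ī = 40 824 mm⁴.
Centroid: ȳ = ΣA·y / ΣA = 110 mm.
Transfer each piece to the centroidal x-axis using Ī + A·d² with d = y − 110:
  web: d = 0 mm → contributes +14 197 333 mm⁴
  top flange (beyond web): d = 101 mm → contributes +15 464 736 mm⁴
  bottom flange (beyond web): d = -101 mm → contributes +15 464 736 mm⁴
Total I = 45 126 805 mm⁴.
For the y-axis: x̄ = 92 mm.
Repeating about the centroidal y-axis gives I_y = 9 413 205 mm⁴.

I_x ≈ 4.51 × 10⁷ mm⁴, I_y ≈ 9.41 × 10⁶ mm⁴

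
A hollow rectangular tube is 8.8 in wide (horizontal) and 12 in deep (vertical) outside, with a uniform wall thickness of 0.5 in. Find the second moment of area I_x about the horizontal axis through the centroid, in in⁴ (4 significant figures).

Treat the section as a set of non-overlapping primitives; coordinates are from the bounding-box lower-left.
Outer rectangle: 8.8 × 12, A = 105.6 in², y = 6 in, Ī = 1267.2 in⁴.
Inner void (subtracted): 7.8 × 11, A = 85.8 in², y = 6 in, Ī = 865.15 in⁴.
By symmetry the centroid is at mid-height, ȳ = 6 in.
All pieces are centred on the horizontal axis through the centroid, so I = ΣĪ (holes subtracted) = 402.05 in⁴.

I_x ≈ 402.1 in⁴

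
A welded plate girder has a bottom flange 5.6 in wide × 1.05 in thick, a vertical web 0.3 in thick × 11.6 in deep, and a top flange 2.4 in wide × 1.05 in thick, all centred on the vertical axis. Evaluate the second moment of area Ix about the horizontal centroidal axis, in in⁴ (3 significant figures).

Ix ≈ 338 in⁴

Break the section into simple shapes (no overlaps), measuring from the bottom-left corner of the bounding box.
Bottom plate: 5.6 × 1.05, A = 5.88 in², y = 0.525 in, Ī = 0.54023 in⁴.
Web plate: 0.3 × 11.6, A = 3.48 in², y = 6.85 in, Ī = 39.022 in⁴.
Top plate: 2.4 × 1.05, A = 2.52 in², y = 13.175 in, Ī = 0.23153 in⁴.
Centroid: ȳ = ΣA·y / ΣA = 5.0611 in.
Transfer each piece to the horizontal centroidal axis using Ī + A·d² with d = y − 5.0611:
  bottom plate: d = -4.5361 in → contributes +121.53 in⁴
  web plate: d = 1.7889 in → contributes +50.159 in⁴
  top plate: d = 8.1139 in → contributes +166.14 in⁴
Total I = 337.82 in⁴.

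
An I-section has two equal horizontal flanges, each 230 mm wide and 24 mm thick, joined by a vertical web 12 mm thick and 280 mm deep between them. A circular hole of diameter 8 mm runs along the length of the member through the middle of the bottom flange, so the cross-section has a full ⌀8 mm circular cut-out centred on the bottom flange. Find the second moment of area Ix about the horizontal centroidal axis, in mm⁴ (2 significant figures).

Ix ≈ 2.8 × 10⁸ mm⁴

Break the section into simple shapes (no overlaps), measuring from the bottom-left corner of the bounding box.
Bottom flange: 230 × 24, A = 5 520 mm², y = 12 mm, Ī = 264 960 mm⁴.
Web: 12 × 280, A = 3 360 mm², y = 164 mm, Ī = 21 952 000 mm⁴.
Top flange: 230 × 24, A = 5 520 mm², y = 316 mm, Ī = 264 960 mm⁴.
Hole (subtracted): ⌀8, A = 50.27 mm², y = 12 mm, Ī = 201.1 mm⁴.
Centroid: ȳ = ΣA·y / ΣA = 164.5 mm.
Transfer each piece to the horizontal centroidal axis using Ī + A·d² with d = y − 164.5:
  bottom flange: d = -152.5 mm → contributes +128 694 080 mm⁴
  web: d = -0.5324 mm → contributes +21 952 953 mm⁴
  top flange: d = 151.5 mm → contributes +126 907 130 mm⁴
  hole: d = -152.5 mm → contributes −1 169 685 mm⁴
Total I = 276 384 477 mm⁴.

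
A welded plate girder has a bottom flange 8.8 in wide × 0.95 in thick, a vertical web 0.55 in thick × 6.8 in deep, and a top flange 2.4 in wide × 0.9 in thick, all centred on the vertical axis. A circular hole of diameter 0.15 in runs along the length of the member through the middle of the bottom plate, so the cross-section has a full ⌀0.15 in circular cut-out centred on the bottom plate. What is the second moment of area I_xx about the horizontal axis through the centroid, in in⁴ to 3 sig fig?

I_xx ≈ 132 in⁴

Decompose the section into non-overlapping parts with the origin at the bottom-left of its bounding rectangle.
Bottom plate: 8.8 × 0.95, A = 8.36 in², y = 0.475 in, Ī = 0.62874 in⁴.
Web plate: 0.55 × 6.8, A = 3.74 in², y = 4.35 in, Ī = 14.411 in⁴.
Top plate: 2.4 × 0.9, A = 2.16 in², y = 8.2 in, Ī = 0.1458 in⁴.
Hole (subtracted): ⌀0.15, A = 0.017671 in², y = 0.475 in, Ī = 0.00002485 in⁴.
Centroid: ȳ = ΣA·y / ΣA = 2.6641 in.
Transfer each piece to the horizontal axis through the centroid using Ī + A·d² with d = y − 2.6641:
  bottom plate: d = -2.1891 in → contributes +40.693 in⁴
  web plate: d = 1.6859 in → contributes +25.041 in⁴
  top plate: d = 5.5359 in → contributes +66.341 in⁴
  hole: d = -2.1891 in → contributes −0.084713 in⁴
Total I = 131.99 in⁴.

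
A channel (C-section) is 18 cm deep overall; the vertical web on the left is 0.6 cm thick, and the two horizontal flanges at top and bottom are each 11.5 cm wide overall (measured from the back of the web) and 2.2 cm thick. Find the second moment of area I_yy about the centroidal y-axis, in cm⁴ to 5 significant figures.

I_yy ≈ 766.61 cm⁴

Treat the section as a set of non-overlapping primitives; coordinates are from the bounding-box lower-left.
Web: 0.6 × 18, A = 10.8 cm², x = 0.3 cm, Ī = 0.324 cm⁴.
Top flange (beyond web): 10.9 × 2.2, A = 23.98 cm², x = 6.05 cm, Ī = 237.422 cm⁴.
Bottom flange (beyond web): 10.9 × 2.2, A = 23.98 cm², x = 6.05 cm, Ī = 237.422 cm⁴.
Centroid: x̄ = ΣA·x / ΣA = 4.993159 cm.
Transfer each piece to the centroidal y-axis using Ī + A·d² with d = x − 4.993159:
  web: d = -4.693159 cm → contributes +238.202 cm⁴
  top flange (beyond web): d = 1.056841 cm → contributes +264.2056 cm⁴
  bottom flange (beyond web): d = 1.056841 cm → contributes +264.2056 cm⁴
Total I = 766.6131 cm⁴.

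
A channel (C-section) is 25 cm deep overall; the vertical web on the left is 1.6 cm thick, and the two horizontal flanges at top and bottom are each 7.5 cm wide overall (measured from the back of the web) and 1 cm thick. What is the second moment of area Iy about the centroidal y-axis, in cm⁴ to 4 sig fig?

Treat the section as a set of non-overlapping primitives; coordinates are from the bounding-box lower-left.
Web: 1.6 × 25, A = 40 cm², x = 0.8 cm, Ī = 8.53333 cm⁴.
Top flange (beyond web): 5.9 × 1, A = 5.9 cm², x = 4.55 cm, Ī = 17.1149 cm⁴.
Bottom flange (beyond web): 5.9 × 1, A = 5.9 cm², x = 4.55 cm, Ī = 17.1149 cm⁴.
Centroid: x̄ = ΣA·x / ΣA = 1.65425 cm.
Transfer each piece to the centroidal y-axis using Ī + A·d² with d = x − 1.65425:
  web: d = -0.854247 cm → contributes +37.7229 cm⁴
  top flange (beyond web): d = 2.89575 cm → contributes +66.5887 cm⁴
  bottom flange (beyond web): d = 2.89575 cm → contributes +66.5887 cm⁴
Total I = 170.9 cm⁴.

Iy ≈ 170.9 cm⁴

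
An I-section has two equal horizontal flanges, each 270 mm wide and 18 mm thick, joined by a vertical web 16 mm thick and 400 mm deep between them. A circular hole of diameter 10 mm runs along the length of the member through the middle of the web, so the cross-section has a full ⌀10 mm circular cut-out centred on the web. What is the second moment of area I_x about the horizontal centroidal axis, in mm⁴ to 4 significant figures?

I_x ≈ 5.102 × 10⁸ mm⁴

Break the section into simple shapes (no overlaps), measuring from the bottom-left corner of the bounding box.
Bottom flange: 270 × 18, A = 4 860 mm², y = 9 mm, Ī = 131 220 mm⁴.
Web: 16 × 400, A = 6 400 mm², y = 218 mm, Ī = 85 333 333 mm⁴.
Top flange: 270 × 18, A = 4 860 mm², y = 427 mm, Ī = 131 220 mm⁴.
Hole (subtracted): ⌀10, A = 78.5398 mm², y = 218 mm, Ī = 490.874 mm⁴.
By symmetry the centroid is at mid-height, ȳ = 218 mm.
Transfer each piece to the horizontal centroidal axis using Ī + A·d² with d = y − 218:
  bottom flange: d = -209 mm → contributes +212 420 880 mm⁴
  web: d = 0 mm → contributes +85 333 333 mm⁴
  top flange: d = 209 mm → contributes +212 420 880 mm⁴
  hole: d = 0 mm → contributes −490.874 mm⁴
Total I = 510 174 602 mm⁴.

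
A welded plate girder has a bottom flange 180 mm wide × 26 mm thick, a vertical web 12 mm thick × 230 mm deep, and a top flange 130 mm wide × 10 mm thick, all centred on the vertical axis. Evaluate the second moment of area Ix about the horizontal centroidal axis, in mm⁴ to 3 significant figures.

Ix ≈ 8.54 × 10⁷ mm⁴

Break the section into simple shapes (no overlaps), measuring from the bottom-left corner of the bounding box.
Bottom plate: 180 × 26, A = 4 680 mm², y = 13 mm, Ī = 263 640 mm⁴.
Web plate: 12 × 230, A = 2 760 mm², y = 141 mm, Ī = 12 167 000 mm⁴.
Top plate: 130 × 10, A = 1 300 mm², y = 261 mm, Ī = 10 833 mm⁴.
Centroid: ȳ = ΣA·y / ΣA = 90.309 mm.
Transfer each piece to the horizontal centroidal axis using Ī + A·d² with d = y − 90.309:
  bottom plate: d = -77.309 mm → contributes +28 234 455 mm⁴
  web plate: d = 50.691 mm → contributes +19 259 055 mm⁴
  top plate: d = 170.69 mm → contributes +37 886 910 mm⁴
Total I = 85 380 419 mm⁴.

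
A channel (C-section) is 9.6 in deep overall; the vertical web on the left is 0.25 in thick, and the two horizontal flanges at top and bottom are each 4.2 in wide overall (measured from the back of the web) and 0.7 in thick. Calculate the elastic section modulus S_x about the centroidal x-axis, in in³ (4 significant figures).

Break the section into simple shapes (no overlaps), measuring from the bottom-left corner of the bounding box.
Web: 0.25 × 9.6, A = 2.4 in², y = 4.8 in, Ī = 18.432 in⁴.
Top flange (beyond web): 3.95 × 0.7, A = 2.765 in², y = 9.25 in, Ī = 0.112904 in⁴.
Bottom flange (beyond web): 3.95 × 0.7, A = 2.765 in², y = 0.35 in, Ī = 0.112904 in⁴.
By symmetry the centroid is at mid-height, ȳ = 4.8 in.
Transfer each piece to the centroidal x-axis using Ī + A·d² with d = y − 4.8:
  web: d = 0 in → contributes +18.432 in⁴
  top flange (beyond web): d = 4.45 in → contributes +54.8668 in⁴
  bottom flange (beyond web): d = -4.45 in → contributes +54.8668 in⁴
Total I = 128.166 in⁴.
Extreme fibre distance c = 4.8 in; S = I/c = 26.7012 in³.

S_x ≈ 26.70 in³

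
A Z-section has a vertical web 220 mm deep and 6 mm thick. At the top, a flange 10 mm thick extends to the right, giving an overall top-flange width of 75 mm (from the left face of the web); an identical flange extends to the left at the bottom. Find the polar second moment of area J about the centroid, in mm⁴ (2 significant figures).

Decompose the section into non-overlapping parts with the origin at the bottom-left of its bounding rectangle.
Web: 6 × 220, A = 1 320 mm², y = 110 mm, Ī = 5 324 000 mm⁴.
Top flange (beyond web): 69 × 10, A = 690 mm², y = 215 mm, Ī = 5 750 mm⁴.
Bottom flange (beyond web): 69 × 10, A = 690 mm², y = 5 mm, Ī = 5 750 mm⁴.
Centroid: ȳ = ΣA·y / ΣA = 110 mm.
Transfer each piece to the centroidal x-axis using Ī + A·d² with d = y − 110:
  web: d = 0 mm → contributes +5 324 000 mm⁴
  top flange (beyond web): d = 105 mm → contributes +7 613 000 mm⁴
  bottom flange (beyond web): d = -105 mm → contributes +7 613 000 mm⁴
Total I = 20 550 000 mm⁴.
For the y-axis: x̄ = 72 mm.
Repeating about the centroidal y-axis gives I_y = 2 492 100 mm⁴.
Polar second moment: J = I_x + I_y = 23 042 100 mm⁴.

J ≈ 2.3 × 10⁷ mm⁴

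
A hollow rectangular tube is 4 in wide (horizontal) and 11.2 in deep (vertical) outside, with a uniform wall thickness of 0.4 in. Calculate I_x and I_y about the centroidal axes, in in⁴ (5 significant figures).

Split into non-overlapping primitives; take the origin at the lower-left of the bounding box.
Outer rectangle: 4 × 11.2, A = 44.8 in², y = 5.6 in, Ī = 468.3093 in⁴.
Inner void (subtracted): 3.2 × 10.4, A = 33.28 in², y = 5.6 in, Ī = 299.9637 in⁴.
By symmetry the centroid is at mid-height, ȳ = 5.6 in.
All pieces are centred on the centroidal x-axis, so I = ΣĪ (holes subtracted) = 168.3456 in⁴.
Repeating about the centroidal y-axis gives I_y = 31.3344 in⁴.

I_x ≈ 168.35 in⁴, I_y ≈ 31.334 in⁴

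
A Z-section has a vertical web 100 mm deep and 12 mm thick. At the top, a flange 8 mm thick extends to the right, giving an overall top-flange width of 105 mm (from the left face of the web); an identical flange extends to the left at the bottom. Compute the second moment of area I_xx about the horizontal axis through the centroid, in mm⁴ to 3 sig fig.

Treat the section as a set of non-overlapping primitives; coordinates are from the bounding-box lower-left.
Web: 12 × 100, A = 1 200 mm², y = 50 mm, Ī = 1 000 000 mm⁴.
Top flange (beyond web): 93 × 8, A = 744 mm², y = 96 mm, Ī = 3 968 mm⁴.
Bottom flange (beyond web): 93 × 8, A = 744 mm², y = 4 mm, Ī = 3 968 mm⁴.
Centroid: ȳ = ΣA·y / ΣA = 50 mm.
Transfer each piece to the horizontal axis through the centroid using Ī + A·d² with d = y − 50:
  web: d = 0 mm → contributes +1 000 000 mm⁴
  top flange (beyond web): d = 46 mm → contributes +1 578 272 mm⁴
  bottom flange (beyond web): d = -46 mm → contributes +1 578 272 mm⁴
Total I = 4 156 544 mm⁴.

I_xx ≈ 4.16 × 10⁶ mm⁴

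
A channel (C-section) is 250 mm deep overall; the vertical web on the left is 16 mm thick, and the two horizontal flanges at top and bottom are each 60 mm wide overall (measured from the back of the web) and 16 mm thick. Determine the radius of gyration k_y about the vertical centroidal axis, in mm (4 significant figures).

Treat the section as a set of non-overlapping primitives; coordinates are from the bounding-box lower-left.
Web: 16 × 250, A = 4 000 mm², x = 8 mm, Ī = 85333.3 mm⁴.
Top flange (beyond web): 44 × 16, A = 704 mm², x = 38 mm, Ī = 113 579 mm⁴.
Bottom flange (beyond web): 44 × 16, A = 704 mm², x = 38 mm, Ī = 113 579 mm⁴.
Centroid: x̄ = ΣA·x / ΣA = 15.8107 mm.
Transfer each piece to the vertical centroidal axis using Ī + A·d² with d = x − 15.8107:
  web: d = -7.81065 mm → contributes +329 358 mm⁴
  top flange (beyond web): d = 22.1893 mm → contributes +460 205 mm⁴
  bottom flange (beyond web): d = 22.1893 mm → contributes +460 205 mm⁴
Total I = 1 249 769 mm⁴.
Radius of gyration: k = √(I/A) = √(1 249 769 / 5 408) = 15.2019 mm.

k_y ≈ 15.20 mm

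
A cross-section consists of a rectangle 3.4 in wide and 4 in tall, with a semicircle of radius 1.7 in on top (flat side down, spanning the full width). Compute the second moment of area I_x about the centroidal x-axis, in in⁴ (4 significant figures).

I_x ≈ 44.26 in⁴

Decompose the section into non-overlapping parts with the origin at the bottom-left of its bounding rectangle.
Rectangular body: 3.4 × 4, A = 13.6 in², y = 2 in, Ī = 18.1333 in⁴.
Semicircular cap: semicircle r = 1.7, A = 4.5396 in², y = 4.7215 in, Ī = 0.916701 in⁴.
Centroid: ȳ = ΣA·y / ΣA = 2.68108 in.
Transfer each piece to the centroidal x-axis using Ī + A·d² with d = y − 2.68108:
  rectangular body: d = -0.681081 in → contributes +24.442 in⁴
  semicircular cap: d = 2.04042 in → contributes +19.8165 in⁴
Total I = 44.2585 in⁴.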